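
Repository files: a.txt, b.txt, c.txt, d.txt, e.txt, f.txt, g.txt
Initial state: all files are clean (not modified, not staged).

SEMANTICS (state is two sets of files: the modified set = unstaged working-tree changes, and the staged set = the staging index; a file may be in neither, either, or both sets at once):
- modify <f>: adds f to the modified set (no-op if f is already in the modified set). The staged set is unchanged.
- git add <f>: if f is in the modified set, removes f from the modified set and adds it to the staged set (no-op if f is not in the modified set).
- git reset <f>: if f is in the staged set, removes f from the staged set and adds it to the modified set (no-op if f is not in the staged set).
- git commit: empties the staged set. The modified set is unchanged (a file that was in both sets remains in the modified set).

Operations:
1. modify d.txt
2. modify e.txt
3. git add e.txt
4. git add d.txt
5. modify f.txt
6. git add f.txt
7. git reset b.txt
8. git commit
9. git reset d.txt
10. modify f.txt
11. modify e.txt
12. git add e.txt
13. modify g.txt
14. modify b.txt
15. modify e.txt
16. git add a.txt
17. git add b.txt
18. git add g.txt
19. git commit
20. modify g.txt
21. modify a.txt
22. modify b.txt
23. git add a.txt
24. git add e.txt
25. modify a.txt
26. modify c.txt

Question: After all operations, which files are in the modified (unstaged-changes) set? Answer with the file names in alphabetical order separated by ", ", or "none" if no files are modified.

Answer: a.txt, b.txt, c.txt, f.txt, g.txt

Derivation:
After op 1 (modify d.txt): modified={d.txt} staged={none}
After op 2 (modify e.txt): modified={d.txt, e.txt} staged={none}
After op 3 (git add e.txt): modified={d.txt} staged={e.txt}
After op 4 (git add d.txt): modified={none} staged={d.txt, e.txt}
After op 5 (modify f.txt): modified={f.txt} staged={d.txt, e.txt}
After op 6 (git add f.txt): modified={none} staged={d.txt, e.txt, f.txt}
After op 7 (git reset b.txt): modified={none} staged={d.txt, e.txt, f.txt}
After op 8 (git commit): modified={none} staged={none}
After op 9 (git reset d.txt): modified={none} staged={none}
After op 10 (modify f.txt): modified={f.txt} staged={none}
After op 11 (modify e.txt): modified={e.txt, f.txt} staged={none}
After op 12 (git add e.txt): modified={f.txt} staged={e.txt}
After op 13 (modify g.txt): modified={f.txt, g.txt} staged={e.txt}
After op 14 (modify b.txt): modified={b.txt, f.txt, g.txt} staged={e.txt}
After op 15 (modify e.txt): modified={b.txt, e.txt, f.txt, g.txt} staged={e.txt}
After op 16 (git add a.txt): modified={b.txt, e.txt, f.txt, g.txt} staged={e.txt}
After op 17 (git add b.txt): modified={e.txt, f.txt, g.txt} staged={b.txt, e.txt}
After op 18 (git add g.txt): modified={e.txt, f.txt} staged={b.txt, e.txt, g.txt}
After op 19 (git commit): modified={e.txt, f.txt} staged={none}
After op 20 (modify g.txt): modified={e.txt, f.txt, g.txt} staged={none}
After op 21 (modify a.txt): modified={a.txt, e.txt, f.txt, g.txt} staged={none}
After op 22 (modify b.txt): modified={a.txt, b.txt, e.txt, f.txt, g.txt} staged={none}
After op 23 (git add a.txt): modified={b.txt, e.txt, f.txt, g.txt} staged={a.txt}
After op 24 (git add e.txt): modified={b.txt, f.txt, g.txt} staged={a.txt, e.txt}
After op 25 (modify a.txt): modified={a.txt, b.txt, f.txt, g.txt} staged={a.txt, e.txt}
After op 26 (modify c.txt): modified={a.txt, b.txt, c.txt, f.txt, g.txt} staged={a.txt, e.txt}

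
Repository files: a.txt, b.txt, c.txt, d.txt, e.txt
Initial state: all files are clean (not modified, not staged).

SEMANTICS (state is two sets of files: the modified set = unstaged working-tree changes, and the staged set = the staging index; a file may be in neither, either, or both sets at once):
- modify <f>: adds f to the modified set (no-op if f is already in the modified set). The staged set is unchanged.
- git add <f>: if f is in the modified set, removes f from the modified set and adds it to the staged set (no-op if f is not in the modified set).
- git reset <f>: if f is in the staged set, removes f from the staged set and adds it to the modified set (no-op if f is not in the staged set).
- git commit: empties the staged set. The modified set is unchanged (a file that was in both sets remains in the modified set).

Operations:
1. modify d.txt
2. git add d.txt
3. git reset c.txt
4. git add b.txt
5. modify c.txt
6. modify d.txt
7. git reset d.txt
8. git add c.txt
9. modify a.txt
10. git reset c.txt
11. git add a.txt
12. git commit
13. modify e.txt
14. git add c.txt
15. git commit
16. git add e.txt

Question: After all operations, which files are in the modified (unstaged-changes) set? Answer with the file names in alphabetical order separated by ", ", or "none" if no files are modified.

Answer: d.txt

Derivation:
After op 1 (modify d.txt): modified={d.txt} staged={none}
After op 2 (git add d.txt): modified={none} staged={d.txt}
After op 3 (git reset c.txt): modified={none} staged={d.txt}
After op 4 (git add b.txt): modified={none} staged={d.txt}
After op 5 (modify c.txt): modified={c.txt} staged={d.txt}
After op 6 (modify d.txt): modified={c.txt, d.txt} staged={d.txt}
After op 7 (git reset d.txt): modified={c.txt, d.txt} staged={none}
After op 8 (git add c.txt): modified={d.txt} staged={c.txt}
After op 9 (modify a.txt): modified={a.txt, d.txt} staged={c.txt}
After op 10 (git reset c.txt): modified={a.txt, c.txt, d.txt} staged={none}
After op 11 (git add a.txt): modified={c.txt, d.txt} staged={a.txt}
After op 12 (git commit): modified={c.txt, d.txt} staged={none}
After op 13 (modify e.txt): modified={c.txt, d.txt, e.txt} staged={none}
After op 14 (git add c.txt): modified={d.txt, e.txt} staged={c.txt}
After op 15 (git commit): modified={d.txt, e.txt} staged={none}
After op 16 (git add e.txt): modified={d.txt} staged={e.txt}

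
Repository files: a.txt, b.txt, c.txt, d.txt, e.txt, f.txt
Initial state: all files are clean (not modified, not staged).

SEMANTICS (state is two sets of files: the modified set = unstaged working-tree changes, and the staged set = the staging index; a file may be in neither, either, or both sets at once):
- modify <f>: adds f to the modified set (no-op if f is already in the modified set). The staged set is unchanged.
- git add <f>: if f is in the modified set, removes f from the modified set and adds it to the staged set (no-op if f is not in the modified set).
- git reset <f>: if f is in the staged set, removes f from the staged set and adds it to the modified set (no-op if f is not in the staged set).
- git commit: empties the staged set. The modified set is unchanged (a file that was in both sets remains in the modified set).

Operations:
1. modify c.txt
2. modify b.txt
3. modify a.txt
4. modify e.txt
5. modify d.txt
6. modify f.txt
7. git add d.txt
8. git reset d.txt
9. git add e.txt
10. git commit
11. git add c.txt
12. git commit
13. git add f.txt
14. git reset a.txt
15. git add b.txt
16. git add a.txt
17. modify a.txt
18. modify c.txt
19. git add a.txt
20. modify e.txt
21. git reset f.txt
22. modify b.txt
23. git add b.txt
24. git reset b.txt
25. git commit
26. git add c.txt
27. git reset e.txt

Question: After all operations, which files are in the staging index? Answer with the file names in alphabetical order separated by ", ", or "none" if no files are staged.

After op 1 (modify c.txt): modified={c.txt} staged={none}
After op 2 (modify b.txt): modified={b.txt, c.txt} staged={none}
After op 3 (modify a.txt): modified={a.txt, b.txt, c.txt} staged={none}
After op 4 (modify e.txt): modified={a.txt, b.txt, c.txt, e.txt} staged={none}
After op 5 (modify d.txt): modified={a.txt, b.txt, c.txt, d.txt, e.txt} staged={none}
After op 6 (modify f.txt): modified={a.txt, b.txt, c.txt, d.txt, e.txt, f.txt} staged={none}
After op 7 (git add d.txt): modified={a.txt, b.txt, c.txt, e.txt, f.txt} staged={d.txt}
After op 8 (git reset d.txt): modified={a.txt, b.txt, c.txt, d.txt, e.txt, f.txt} staged={none}
After op 9 (git add e.txt): modified={a.txt, b.txt, c.txt, d.txt, f.txt} staged={e.txt}
After op 10 (git commit): modified={a.txt, b.txt, c.txt, d.txt, f.txt} staged={none}
After op 11 (git add c.txt): modified={a.txt, b.txt, d.txt, f.txt} staged={c.txt}
After op 12 (git commit): modified={a.txt, b.txt, d.txt, f.txt} staged={none}
After op 13 (git add f.txt): modified={a.txt, b.txt, d.txt} staged={f.txt}
After op 14 (git reset a.txt): modified={a.txt, b.txt, d.txt} staged={f.txt}
After op 15 (git add b.txt): modified={a.txt, d.txt} staged={b.txt, f.txt}
After op 16 (git add a.txt): modified={d.txt} staged={a.txt, b.txt, f.txt}
After op 17 (modify a.txt): modified={a.txt, d.txt} staged={a.txt, b.txt, f.txt}
After op 18 (modify c.txt): modified={a.txt, c.txt, d.txt} staged={a.txt, b.txt, f.txt}
After op 19 (git add a.txt): modified={c.txt, d.txt} staged={a.txt, b.txt, f.txt}
After op 20 (modify e.txt): modified={c.txt, d.txt, e.txt} staged={a.txt, b.txt, f.txt}
After op 21 (git reset f.txt): modified={c.txt, d.txt, e.txt, f.txt} staged={a.txt, b.txt}
After op 22 (modify b.txt): modified={b.txt, c.txt, d.txt, e.txt, f.txt} staged={a.txt, b.txt}
After op 23 (git add b.txt): modified={c.txt, d.txt, e.txt, f.txt} staged={a.txt, b.txt}
After op 24 (git reset b.txt): modified={b.txt, c.txt, d.txt, e.txt, f.txt} staged={a.txt}
After op 25 (git commit): modified={b.txt, c.txt, d.txt, e.txt, f.txt} staged={none}
After op 26 (git add c.txt): modified={b.txt, d.txt, e.txt, f.txt} staged={c.txt}
After op 27 (git reset e.txt): modified={b.txt, d.txt, e.txt, f.txt} staged={c.txt}

Answer: c.txt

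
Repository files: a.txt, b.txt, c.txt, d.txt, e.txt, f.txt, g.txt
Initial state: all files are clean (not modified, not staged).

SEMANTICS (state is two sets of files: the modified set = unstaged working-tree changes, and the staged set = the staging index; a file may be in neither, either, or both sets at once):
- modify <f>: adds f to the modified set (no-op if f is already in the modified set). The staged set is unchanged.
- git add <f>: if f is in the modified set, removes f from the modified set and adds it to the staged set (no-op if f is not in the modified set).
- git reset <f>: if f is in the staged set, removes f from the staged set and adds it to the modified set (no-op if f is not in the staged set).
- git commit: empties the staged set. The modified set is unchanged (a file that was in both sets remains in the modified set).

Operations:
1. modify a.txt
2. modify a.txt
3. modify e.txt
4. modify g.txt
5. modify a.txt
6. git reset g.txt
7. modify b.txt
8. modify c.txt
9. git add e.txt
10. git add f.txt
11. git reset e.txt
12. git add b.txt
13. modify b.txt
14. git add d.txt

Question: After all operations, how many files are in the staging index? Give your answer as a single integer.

Answer: 1

Derivation:
After op 1 (modify a.txt): modified={a.txt} staged={none}
After op 2 (modify a.txt): modified={a.txt} staged={none}
After op 3 (modify e.txt): modified={a.txt, e.txt} staged={none}
After op 4 (modify g.txt): modified={a.txt, e.txt, g.txt} staged={none}
After op 5 (modify a.txt): modified={a.txt, e.txt, g.txt} staged={none}
After op 6 (git reset g.txt): modified={a.txt, e.txt, g.txt} staged={none}
After op 7 (modify b.txt): modified={a.txt, b.txt, e.txt, g.txt} staged={none}
After op 8 (modify c.txt): modified={a.txt, b.txt, c.txt, e.txt, g.txt} staged={none}
After op 9 (git add e.txt): modified={a.txt, b.txt, c.txt, g.txt} staged={e.txt}
After op 10 (git add f.txt): modified={a.txt, b.txt, c.txt, g.txt} staged={e.txt}
After op 11 (git reset e.txt): modified={a.txt, b.txt, c.txt, e.txt, g.txt} staged={none}
After op 12 (git add b.txt): modified={a.txt, c.txt, e.txt, g.txt} staged={b.txt}
After op 13 (modify b.txt): modified={a.txt, b.txt, c.txt, e.txt, g.txt} staged={b.txt}
After op 14 (git add d.txt): modified={a.txt, b.txt, c.txt, e.txt, g.txt} staged={b.txt}
Final staged set: {b.txt} -> count=1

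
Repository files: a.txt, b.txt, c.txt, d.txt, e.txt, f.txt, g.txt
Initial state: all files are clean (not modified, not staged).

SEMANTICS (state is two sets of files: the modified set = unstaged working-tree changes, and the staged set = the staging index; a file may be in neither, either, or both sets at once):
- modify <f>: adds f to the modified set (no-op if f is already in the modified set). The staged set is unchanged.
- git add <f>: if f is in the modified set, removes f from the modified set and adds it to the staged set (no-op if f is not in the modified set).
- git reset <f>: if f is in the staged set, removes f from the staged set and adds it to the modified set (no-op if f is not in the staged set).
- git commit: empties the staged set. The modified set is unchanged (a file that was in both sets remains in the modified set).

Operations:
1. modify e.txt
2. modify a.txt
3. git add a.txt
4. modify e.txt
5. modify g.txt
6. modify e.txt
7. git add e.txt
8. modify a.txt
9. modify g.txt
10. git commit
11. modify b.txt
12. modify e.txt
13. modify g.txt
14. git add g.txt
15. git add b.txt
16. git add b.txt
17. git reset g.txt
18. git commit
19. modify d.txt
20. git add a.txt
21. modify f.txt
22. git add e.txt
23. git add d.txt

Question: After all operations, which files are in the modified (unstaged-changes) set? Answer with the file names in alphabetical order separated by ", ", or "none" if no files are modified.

After op 1 (modify e.txt): modified={e.txt} staged={none}
After op 2 (modify a.txt): modified={a.txt, e.txt} staged={none}
After op 3 (git add a.txt): modified={e.txt} staged={a.txt}
After op 4 (modify e.txt): modified={e.txt} staged={a.txt}
After op 5 (modify g.txt): modified={e.txt, g.txt} staged={a.txt}
After op 6 (modify e.txt): modified={e.txt, g.txt} staged={a.txt}
After op 7 (git add e.txt): modified={g.txt} staged={a.txt, e.txt}
After op 8 (modify a.txt): modified={a.txt, g.txt} staged={a.txt, e.txt}
After op 9 (modify g.txt): modified={a.txt, g.txt} staged={a.txt, e.txt}
After op 10 (git commit): modified={a.txt, g.txt} staged={none}
After op 11 (modify b.txt): modified={a.txt, b.txt, g.txt} staged={none}
After op 12 (modify e.txt): modified={a.txt, b.txt, e.txt, g.txt} staged={none}
After op 13 (modify g.txt): modified={a.txt, b.txt, e.txt, g.txt} staged={none}
After op 14 (git add g.txt): modified={a.txt, b.txt, e.txt} staged={g.txt}
After op 15 (git add b.txt): modified={a.txt, e.txt} staged={b.txt, g.txt}
After op 16 (git add b.txt): modified={a.txt, e.txt} staged={b.txt, g.txt}
After op 17 (git reset g.txt): modified={a.txt, e.txt, g.txt} staged={b.txt}
After op 18 (git commit): modified={a.txt, e.txt, g.txt} staged={none}
After op 19 (modify d.txt): modified={a.txt, d.txt, e.txt, g.txt} staged={none}
After op 20 (git add a.txt): modified={d.txt, e.txt, g.txt} staged={a.txt}
After op 21 (modify f.txt): modified={d.txt, e.txt, f.txt, g.txt} staged={a.txt}
After op 22 (git add e.txt): modified={d.txt, f.txt, g.txt} staged={a.txt, e.txt}
After op 23 (git add d.txt): modified={f.txt, g.txt} staged={a.txt, d.txt, e.txt}

Answer: f.txt, g.txt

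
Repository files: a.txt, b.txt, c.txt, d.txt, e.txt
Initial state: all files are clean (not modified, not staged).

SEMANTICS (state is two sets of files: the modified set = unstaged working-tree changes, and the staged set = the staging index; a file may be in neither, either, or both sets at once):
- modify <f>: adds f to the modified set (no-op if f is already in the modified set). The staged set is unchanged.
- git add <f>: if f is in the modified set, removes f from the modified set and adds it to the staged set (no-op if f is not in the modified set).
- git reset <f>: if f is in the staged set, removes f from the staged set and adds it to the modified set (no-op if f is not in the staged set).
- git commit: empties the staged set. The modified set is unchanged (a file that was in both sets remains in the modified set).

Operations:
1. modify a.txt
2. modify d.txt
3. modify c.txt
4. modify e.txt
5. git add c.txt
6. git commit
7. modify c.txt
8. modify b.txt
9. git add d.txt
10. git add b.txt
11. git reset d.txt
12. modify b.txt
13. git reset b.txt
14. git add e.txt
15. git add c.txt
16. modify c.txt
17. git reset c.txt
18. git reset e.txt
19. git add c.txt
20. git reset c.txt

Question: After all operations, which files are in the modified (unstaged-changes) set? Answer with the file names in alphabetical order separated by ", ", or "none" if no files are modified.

After op 1 (modify a.txt): modified={a.txt} staged={none}
After op 2 (modify d.txt): modified={a.txt, d.txt} staged={none}
After op 3 (modify c.txt): modified={a.txt, c.txt, d.txt} staged={none}
After op 4 (modify e.txt): modified={a.txt, c.txt, d.txt, e.txt} staged={none}
After op 5 (git add c.txt): modified={a.txt, d.txt, e.txt} staged={c.txt}
After op 6 (git commit): modified={a.txt, d.txt, e.txt} staged={none}
After op 7 (modify c.txt): modified={a.txt, c.txt, d.txt, e.txt} staged={none}
After op 8 (modify b.txt): modified={a.txt, b.txt, c.txt, d.txt, e.txt} staged={none}
After op 9 (git add d.txt): modified={a.txt, b.txt, c.txt, e.txt} staged={d.txt}
After op 10 (git add b.txt): modified={a.txt, c.txt, e.txt} staged={b.txt, d.txt}
After op 11 (git reset d.txt): modified={a.txt, c.txt, d.txt, e.txt} staged={b.txt}
After op 12 (modify b.txt): modified={a.txt, b.txt, c.txt, d.txt, e.txt} staged={b.txt}
After op 13 (git reset b.txt): modified={a.txt, b.txt, c.txt, d.txt, e.txt} staged={none}
After op 14 (git add e.txt): modified={a.txt, b.txt, c.txt, d.txt} staged={e.txt}
After op 15 (git add c.txt): modified={a.txt, b.txt, d.txt} staged={c.txt, e.txt}
After op 16 (modify c.txt): modified={a.txt, b.txt, c.txt, d.txt} staged={c.txt, e.txt}
After op 17 (git reset c.txt): modified={a.txt, b.txt, c.txt, d.txt} staged={e.txt}
After op 18 (git reset e.txt): modified={a.txt, b.txt, c.txt, d.txt, e.txt} staged={none}
After op 19 (git add c.txt): modified={a.txt, b.txt, d.txt, e.txt} staged={c.txt}
After op 20 (git reset c.txt): modified={a.txt, b.txt, c.txt, d.txt, e.txt} staged={none}

Answer: a.txt, b.txt, c.txt, d.txt, e.txt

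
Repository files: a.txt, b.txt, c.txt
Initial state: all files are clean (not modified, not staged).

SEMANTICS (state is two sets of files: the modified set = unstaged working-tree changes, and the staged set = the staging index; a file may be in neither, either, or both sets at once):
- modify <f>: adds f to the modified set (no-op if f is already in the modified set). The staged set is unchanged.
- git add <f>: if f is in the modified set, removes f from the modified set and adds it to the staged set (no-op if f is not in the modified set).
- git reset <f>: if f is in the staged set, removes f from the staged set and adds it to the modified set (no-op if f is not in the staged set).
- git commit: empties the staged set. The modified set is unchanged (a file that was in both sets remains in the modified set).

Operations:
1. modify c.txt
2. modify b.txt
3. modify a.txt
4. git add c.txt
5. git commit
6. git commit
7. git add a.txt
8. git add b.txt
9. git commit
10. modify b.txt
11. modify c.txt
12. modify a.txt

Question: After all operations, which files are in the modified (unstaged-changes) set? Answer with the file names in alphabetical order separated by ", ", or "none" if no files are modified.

After op 1 (modify c.txt): modified={c.txt} staged={none}
After op 2 (modify b.txt): modified={b.txt, c.txt} staged={none}
After op 3 (modify a.txt): modified={a.txt, b.txt, c.txt} staged={none}
After op 4 (git add c.txt): modified={a.txt, b.txt} staged={c.txt}
After op 5 (git commit): modified={a.txt, b.txt} staged={none}
After op 6 (git commit): modified={a.txt, b.txt} staged={none}
After op 7 (git add a.txt): modified={b.txt} staged={a.txt}
After op 8 (git add b.txt): modified={none} staged={a.txt, b.txt}
After op 9 (git commit): modified={none} staged={none}
After op 10 (modify b.txt): modified={b.txt} staged={none}
After op 11 (modify c.txt): modified={b.txt, c.txt} staged={none}
After op 12 (modify a.txt): modified={a.txt, b.txt, c.txt} staged={none}

Answer: a.txt, b.txt, c.txt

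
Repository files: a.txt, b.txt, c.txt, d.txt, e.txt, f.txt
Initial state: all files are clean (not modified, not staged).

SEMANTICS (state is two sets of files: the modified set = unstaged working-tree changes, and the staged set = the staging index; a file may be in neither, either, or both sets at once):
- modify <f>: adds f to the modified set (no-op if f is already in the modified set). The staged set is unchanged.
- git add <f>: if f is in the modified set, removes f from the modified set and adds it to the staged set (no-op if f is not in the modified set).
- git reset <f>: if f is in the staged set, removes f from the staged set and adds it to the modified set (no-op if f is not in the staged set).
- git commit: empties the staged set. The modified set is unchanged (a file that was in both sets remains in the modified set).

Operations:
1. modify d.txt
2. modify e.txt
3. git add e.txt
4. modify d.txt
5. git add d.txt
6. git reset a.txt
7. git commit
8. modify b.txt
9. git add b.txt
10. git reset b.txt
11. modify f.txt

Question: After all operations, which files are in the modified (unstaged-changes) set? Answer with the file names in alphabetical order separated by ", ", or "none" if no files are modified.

Answer: b.txt, f.txt

Derivation:
After op 1 (modify d.txt): modified={d.txt} staged={none}
After op 2 (modify e.txt): modified={d.txt, e.txt} staged={none}
After op 3 (git add e.txt): modified={d.txt} staged={e.txt}
After op 4 (modify d.txt): modified={d.txt} staged={e.txt}
After op 5 (git add d.txt): modified={none} staged={d.txt, e.txt}
After op 6 (git reset a.txt): modified={none} staged={d.txt, e.txt}
After op 7 (git commit): modified={none} staged={none}
After op 8 (modify b.txt): modified={b.txt} staged={none}
After op 9 (git add b.txt): modified={none} staged={b.txt}
After op 10 (git reset b.txt): modified={b.txt} staged={none}
After op 11 (modify f.txt): modified={b.txt, f.txt} staged={none}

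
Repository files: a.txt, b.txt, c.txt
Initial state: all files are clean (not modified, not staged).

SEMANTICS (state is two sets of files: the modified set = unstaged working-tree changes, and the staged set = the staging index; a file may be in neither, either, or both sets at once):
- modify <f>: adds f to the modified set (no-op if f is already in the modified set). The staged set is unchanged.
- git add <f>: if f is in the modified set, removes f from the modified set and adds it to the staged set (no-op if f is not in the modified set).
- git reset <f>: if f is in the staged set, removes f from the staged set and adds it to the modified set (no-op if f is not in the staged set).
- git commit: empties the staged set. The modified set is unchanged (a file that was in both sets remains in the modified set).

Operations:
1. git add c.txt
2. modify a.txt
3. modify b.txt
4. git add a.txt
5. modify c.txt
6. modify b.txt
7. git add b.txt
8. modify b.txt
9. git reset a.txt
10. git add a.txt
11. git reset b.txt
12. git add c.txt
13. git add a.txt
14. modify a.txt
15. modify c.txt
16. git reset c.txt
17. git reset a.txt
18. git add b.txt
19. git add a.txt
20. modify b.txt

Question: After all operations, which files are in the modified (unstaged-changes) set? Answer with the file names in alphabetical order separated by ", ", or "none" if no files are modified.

After op 1 (git add c.txt): modified={none} staged={none}
After op 2 (modify a.txt): modified={a.txt} staged={none}
After op 3 (modify b.txt): modified={a.txt, b.txt} staged={none}
After op 4 (git add a.txt): modified={b.txt} staged={a.txt}
After op 5 (modify c.txt): modified={b.txt, c.txt} staged={a.txt}
After op 6 (modify b.txt): modified={b.txt, c.txt} staged={a.txt}
After op 7 (git add b.txt): modified={c.txt} staged={a.txt, b.txt}
After op 8 (modify b.txt): modified={b.txt, c.txt} staged={a.txt, b.txt}
After op 9 (git reset a.txt): modified={a.txt, b.txt, c.txt} staged={b.txt}
After op 10 (git add a.txt): modified={b.txt, c.txt} staged={a.txt, b.txt}
After op 11 (git reset b.txt): modified={b.txt, c.txt} staged={a.txt}
After op 12 (git add c.txt): modified={b.txt} staged={a.txt, c.txt}
After op 13 (git add a.txt): modified={b.txt} staged={a.txt, c.txt}
After op 14 (modify a.txt): modified={a.txt, b.txt} staged={a.txt, c.txt}
After op 15 (modify c.txt): modified={a.txt, b.txt, c.txt} staged={a.txt, c.txt}
After op 16 (git reset c.txt): modified={a.txt, b.txt, c.txt} staged={a.txt}
After op 17 (git reset a.txt): modified={a.txt, b.txt, c.txt} staged={none}
After op 18 (git add b.txt): modified={a.txt, c.txt} staged={b.txt}
After op 19 (git add a.txt): modified={c.txt} staged={a.txt, b.txt}
After op 20 (modify b.txt): modified={b.txt, c.txt} staged={a.txt, b.txt}

Answer: b.txt, c.txt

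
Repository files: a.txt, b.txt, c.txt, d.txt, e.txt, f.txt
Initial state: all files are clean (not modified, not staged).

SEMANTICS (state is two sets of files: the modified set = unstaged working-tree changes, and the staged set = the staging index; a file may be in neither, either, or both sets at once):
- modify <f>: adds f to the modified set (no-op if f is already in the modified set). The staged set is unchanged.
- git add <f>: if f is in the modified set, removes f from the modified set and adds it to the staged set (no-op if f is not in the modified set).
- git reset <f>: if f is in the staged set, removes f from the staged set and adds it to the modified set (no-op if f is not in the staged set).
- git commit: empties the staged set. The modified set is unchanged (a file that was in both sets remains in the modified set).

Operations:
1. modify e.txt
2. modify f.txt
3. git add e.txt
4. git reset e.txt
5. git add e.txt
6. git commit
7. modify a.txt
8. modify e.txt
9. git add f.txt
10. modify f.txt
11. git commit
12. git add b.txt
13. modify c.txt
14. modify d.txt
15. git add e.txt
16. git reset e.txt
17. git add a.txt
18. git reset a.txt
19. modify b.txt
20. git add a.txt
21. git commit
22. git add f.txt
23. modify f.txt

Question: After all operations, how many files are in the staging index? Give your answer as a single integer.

Answer: 1

Derivation:
After op 1 (modify e.txt): modified={e.txt} staged={none}
After op 2 (modify f.txt): modified={e.txt, f.txt} staged={none}
After op 3 (git add e.txt): modified={f.txt} staged={e.txt}
After op 4 (git reset e.txt): modified={e.txt, f.txt} staged={none}
After op 5 (git add e.txt): modified={f.txt} staged={e.txt}
After op 6 (git commit): modified={f.txt} staged={none}
After op 7 (modify a.txt): modified={a.txt, f.txt} staged={none}
After op 8 (modify e.txt): modified={a.txt, e.txt, f.txt} staged={none}
After op 9 (git add f.txt): modified={a.txt, e.txt} staged={f.txt}
After op 10 (modify f.txt): modified={a.txt, e.txt, f.txt} staged={f.txt}
After op 11 (git commit): modified={a.txt, e.txt, f.txt} staged={none}
After op 12 (git add b.txt): modified={a.txt, e.txt, f.txt} staged={none}
After op 13 (modify c.txt): modified={a.txt, c.txt, e.txt, f.txt} staged={none}
After op 14 (modify d.txt): modified={a.txt, c.txt, d.txt, e.txt, f.txt} staged={none}
After op 15 (git add e.txt): modified={a.txt, c.txt, d.txt, f.txt} staged={e.txt}
After op 16 (git reset e.txt): modified={a.txt, c.txt, d.txt, e.txt, f.txt} staged={none}
After op 17 (git add a.txt): modified={c.txt, d.txt, e.txt, f.txt} staged={a.txt}
After op 18 (git reset a.txt): modified={a.txt, c.txt, d.txt, e.txt, f.txt} staged={none}
After op 19 (modify b.txt): modified={a.txt, b.txt, c.txt, d.txt, e.txt, f.txt} staged={none}
After op 20 (git add a.txt): modified={b.txt, c.txt, d.txt, e.txt, f.txt} staged={a.txt}
After op 21 (git commit): modified={b.txt, c.txt, d.txt, e.txt, f.txt} staged={none}
After op 22 (git add f.txt): modified={b.txt, c.txt, d.txt, e.txt} staged={f.txt}
After op 23 (modify f.txt): modified={b.txt, c.txt, d.txt, e.txt, f.txt} staged={f.txt}
Final staged set: {f.txt} -> count=1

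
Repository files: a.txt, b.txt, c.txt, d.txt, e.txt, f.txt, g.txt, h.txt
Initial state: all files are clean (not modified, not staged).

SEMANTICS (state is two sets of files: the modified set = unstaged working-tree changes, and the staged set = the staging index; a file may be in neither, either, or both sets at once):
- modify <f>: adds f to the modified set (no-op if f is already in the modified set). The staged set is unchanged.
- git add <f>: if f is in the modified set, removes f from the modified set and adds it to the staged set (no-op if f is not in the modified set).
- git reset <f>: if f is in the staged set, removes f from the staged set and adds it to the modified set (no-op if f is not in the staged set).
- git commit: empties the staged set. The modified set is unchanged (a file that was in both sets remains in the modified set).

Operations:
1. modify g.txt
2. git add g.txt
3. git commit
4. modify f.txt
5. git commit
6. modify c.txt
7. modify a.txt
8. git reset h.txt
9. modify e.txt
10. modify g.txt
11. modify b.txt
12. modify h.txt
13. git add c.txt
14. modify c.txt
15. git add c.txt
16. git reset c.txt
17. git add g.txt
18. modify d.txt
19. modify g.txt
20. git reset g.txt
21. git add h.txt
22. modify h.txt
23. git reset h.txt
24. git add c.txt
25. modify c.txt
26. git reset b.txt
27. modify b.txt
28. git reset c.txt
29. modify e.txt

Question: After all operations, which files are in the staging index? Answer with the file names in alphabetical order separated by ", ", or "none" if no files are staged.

Answer: none

Derivation:
After op 1 (modify g.txt): modified={g.txt} staged={none}
After op 2 (git add g.txt): modified={none} staged={g.txt}
After op 3 (git commit): modified={none} staged={none}
After op 4 (modify f.txt): modified={f.txt} staged={none}
After op 5 (git commit): modified={f.txt} staged={none}
After op 6 (modify c.txt): modified={c.txt, f.txt} staged={none}
After op 7 (modify a.txt): modified={a.txt, c.txt, f.txt} staged={none}
After op 8 (git reset h.txt): modified={a.txt, c.txt, f.txt} staged={none}
After op 9 (modify e.txt): modified={a.txt, c.txt, e.txt, f.txt} staged={none}
After op 10 (modify g.txt): modified={a.txt, c.txt, e.txt, f.txt, g.txt} staged={none}
After op 11 (modify b.txt): modified={a.txt, b.txt, c.txt, e.txt, f.txt, g.txt} staged={none}
After op 12 (modify h.txt): modified={a.txt, b.txt, c.txt, e.txt, f.txt, g.txt, h.txt} staged={none}
After op 13 (git add c.txt): modified={a.txt, b.txt, e.txt, f.txt, g.txt, h.txt} staged={c.txt}
After op 14 (modify c.txt): modified={a.txt, b.txt, c.txt, e.txt, f.txt, g.txt, h.txt} staged={c.txt}
After op 15 (git add c.txt): modified={a.txt, b.txt, e.txt, f.txt, g.txt, h.txt} staged={c.txt}
After op 16 (git reset c.txt): modified={a.txt, b.txt, c.txt, e.txt, f.txt, g.txt, h.txt} staged={none}
After op 17 (git add g.txt): modified={a.txt, b.txt, c.txt, e.txt, f.txt, h.txt} staged={g.txt}
After op 18 (modify d.txt): modified={a.txt, b.txt, c.txt, d.txt, e.txt, f.txt, h.txt} staged={g.txt}
After op 19 (modify g.txt): modified={a.txt, b.txt, c.txt, d.txt, e.txt, f.txt, g.txt, h.txt} staged={g.txt}
After op 20 (git reset g.txt): modified={a.txt, b.txt, c.txt, d.txt, e.txt, f.txt, g.txt, h.txt} staged={none}
After op 21 (git add h.txt): modified={a.txt, b.txt, c.txt, d.txt, e.txt, f.txt, g.txt} staged={h.txt}
After op 22 (modify h.txt): modified={a.txt, b.txt, c.txt, d.txt, e.txt, f.txt, g.txt, h.txt} staged={h.txt}
After op 23 (git reset h.txt): modified={a.txt, b.txt, c.txt, d.txt, e.txt, f.txt, g.txt, h.txt} staged={none}
After op 24 (git add c.txt): modified={a.txt, b.txt, d.txt, e.txt, f.txt, g.txt, h.txt} staged={c.txt}
After op 25 (modify c.txt): modified={a.txt, b.txt, c.txt, d.txt, e.txt, f.txt, g.txt, h.txt} staged={c.txt}
After op 26 (git reset b.txt): modified={a.txt, b.txt, c.txt, d.txt, e.txt, f.txt, g.txt, h.txt} staged={c.txt}
After op 27 (modify b.txt): modified={a.txt, b.txt, c.txt, d.txt, e.txt, f.txt, g.txt, h.txt} staged={c.txt}
After op 28 (git reset c.txt): modified={a.txt, b.txt, c.txt, d.txt, e.txt, f.txt, g.txt, h.txt} staged={none}
After op 29 (modify e.txt): modified={a.txt, b.txt, c.txt, d.txt, e.txt, f.txt, g.txt, h.txt} staged={none}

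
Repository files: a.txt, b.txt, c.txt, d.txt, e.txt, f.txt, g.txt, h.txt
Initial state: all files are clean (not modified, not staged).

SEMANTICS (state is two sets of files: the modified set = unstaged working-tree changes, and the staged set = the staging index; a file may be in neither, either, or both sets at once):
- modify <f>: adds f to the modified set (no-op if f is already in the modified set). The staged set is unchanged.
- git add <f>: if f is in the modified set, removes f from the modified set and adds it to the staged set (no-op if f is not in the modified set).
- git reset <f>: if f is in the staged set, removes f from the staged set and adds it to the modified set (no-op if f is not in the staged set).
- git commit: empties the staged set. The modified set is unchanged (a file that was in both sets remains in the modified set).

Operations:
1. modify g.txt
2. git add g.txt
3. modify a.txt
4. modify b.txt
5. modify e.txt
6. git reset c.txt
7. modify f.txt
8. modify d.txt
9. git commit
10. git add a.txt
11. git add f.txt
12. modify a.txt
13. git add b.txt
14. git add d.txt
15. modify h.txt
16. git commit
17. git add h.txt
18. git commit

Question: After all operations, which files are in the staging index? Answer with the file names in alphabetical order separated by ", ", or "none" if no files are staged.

After op 1 (modify g.txt): modified={g.txt} staged={none}
After op 2 (git add g.txt): modified={none} staged={g.txt}
After op 3 (modify a.txt): modified={a.txt} staged={g.txt}
After op 4 (modify b.txt): modified={a.txt, b.txt} staged={g.txt}
After op 5 (modify e.txt): modified={a.txt, b.txt, e.txt} staged={g.txt}
After op 6 (git reset c.txt): modified={a.txt, b.txt, e.txt} staged={g.txt}
After op 7 (modify f.txt): modified={a.txt, b.txt, e.txt, f.txt} staged={g.txt}
After op 8 (modify d.txt): modified={a.txt, b.txt, d.txt, e.txt, f.txt} staged={g.txt}
After op 9 (git commit): modified={a.txt, b.txt, d.txt, e.txt, f.txt} staged={none}
After op 10 (git add a.txt): modified={b.txt, d.txt, e.txt, f.txt} staged={a.txt}
After op 11 (git add f.txt): modified={b.txt, d.txt, e.txt} staged={a.txt, f.txt}
After op 12 (modify a.txt): modified={a.txt, b.txt, d.txt, e.txt} staged={a.txt, f.txt}
After op 13 (git add b.txt): modified={a.txt, d.txt, e.txt} staged={a.txt, b.txt, f.txt}
After op 14 (git add d.txt): modified={a.txt, e.txt} staged={a.txt, b.txt, d.txt, f.txt}
After op 15 (modify h.txt): modified={a.txt, e.txt, h.txt} staged={a.txt, b.txt, d.txt, f.txt}
After op 16 (git commit): modified={a.txt, e.txt, h.txt} staged={none}
After op 17 (git add h.txt): modified={a.txt, e.txt} staged={h.txt}
After op 18 (git commit): modified={a.txt, e.txt} staged={none}

Answer: none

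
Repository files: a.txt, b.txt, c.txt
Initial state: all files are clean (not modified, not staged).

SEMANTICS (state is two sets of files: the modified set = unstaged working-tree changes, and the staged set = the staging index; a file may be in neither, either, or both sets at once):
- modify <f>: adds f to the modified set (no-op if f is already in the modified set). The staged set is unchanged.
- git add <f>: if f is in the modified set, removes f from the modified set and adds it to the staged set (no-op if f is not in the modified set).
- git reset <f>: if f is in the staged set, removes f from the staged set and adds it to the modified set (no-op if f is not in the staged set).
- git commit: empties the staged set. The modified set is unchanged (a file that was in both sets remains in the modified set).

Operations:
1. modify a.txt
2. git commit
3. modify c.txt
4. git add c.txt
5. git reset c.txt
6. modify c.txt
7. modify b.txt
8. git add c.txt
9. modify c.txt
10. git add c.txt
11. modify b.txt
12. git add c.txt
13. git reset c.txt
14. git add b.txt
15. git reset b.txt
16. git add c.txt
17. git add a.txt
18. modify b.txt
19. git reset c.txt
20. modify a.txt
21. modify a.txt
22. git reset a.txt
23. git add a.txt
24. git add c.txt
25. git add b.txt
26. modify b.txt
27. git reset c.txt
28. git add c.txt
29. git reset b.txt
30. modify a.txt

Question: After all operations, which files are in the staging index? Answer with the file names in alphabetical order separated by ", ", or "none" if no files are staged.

After op 1 (modify a.txt): modified={a.txt} staged={none}
After op 2 (git commit): modified={a.txt} staged={none}
After op 3 (modify c.txt): modified={a.txt, c.txt} staged={none}
After op 4 (git add c.txt): modified={a.txt} staged={c.txt}
After op 5 (git reset c.txt): modified={a.txt, c.txt} staged={none}
After op 6 (modify c.txt): modified={a.txt, c.txt} staged={none}
After op 7 (modify b.txt): modified={a.txt, b.txt, c.txt} staged={none}
After op 8 (git add c.txt): modified={a.txt, b.txt} staged={c.txt}
After op 9 (modify c.txt): modified={a.txt, b.txt, c.txt} staged={c.txt}
After op 10 (git add c.txt): modified={a.txt, b.txt} staged={c.txt}
After op 11 (modify b.txt): modified={a.txt, b.txt} staged={c.txt}
After op 12 (git add c.txt): modified={a.txt, b.txt} staged={c.txt}
After op 13 (git reset c.txt): modified={a.txt, b.txt, c.txt} staged={none}
After op 14 (git add b.txt): modified={a.txt, c.txt} staged={b.txt}
After op 15 (git reset b.txt): modified={a.txt, b.txt, c.txt} staged={none}
After op 16 (git add c.txt): modified={a.txt, b.txt} staged={c.txt}
After op 17 (git add a.txt): modified={b.txt} staged={a.txt, c.txt}
After op 18 (modify b.txt): modified={b.txt} staged={a.txt, c.txt}
After op 19 (git reset c.txt): modified={b.txt, c.txt} staged={a.txt}
After op 20 (modify a.txt): modified={a.txt, b.txt, c.txt} staged={a.txt}
After op 21 (modify a.txt): modified={a.txt, b.txt, c.txt} staged={a.txt}
After op 22 (git reset a.txt): modified={a.txt, b.txt, c.txt} staged={none}
After op 23 (git add a.txt): modified={b.txt, c.txt} staged={a.txt}
After op 24 (git add c.txt): modified={b.txt} staged={a.txt, c.txt}
After op 25 (git add b.txt): modified={none} staged={a.txt, b.txt, c.txt}
After op 26 (modify b.txt): modified={b.txt} staged={a.txt, b.txt, c.txt}
After op 27 (git reset c.txt): modified={b.txt, c.txt} staged={a.txt, b.txt}
After op 28 (git add c.txt): modified={b.txt} staged={a.txt, b.txt, c.txt}
After op 29 (git reset b.txt): modified={b.txt} staged={a.txt, c.txt}
After op 30 (modify a.txt): modified={a.txt, b.txt} staged={a.txt, c.txt}

Answer: a.txt, c.txt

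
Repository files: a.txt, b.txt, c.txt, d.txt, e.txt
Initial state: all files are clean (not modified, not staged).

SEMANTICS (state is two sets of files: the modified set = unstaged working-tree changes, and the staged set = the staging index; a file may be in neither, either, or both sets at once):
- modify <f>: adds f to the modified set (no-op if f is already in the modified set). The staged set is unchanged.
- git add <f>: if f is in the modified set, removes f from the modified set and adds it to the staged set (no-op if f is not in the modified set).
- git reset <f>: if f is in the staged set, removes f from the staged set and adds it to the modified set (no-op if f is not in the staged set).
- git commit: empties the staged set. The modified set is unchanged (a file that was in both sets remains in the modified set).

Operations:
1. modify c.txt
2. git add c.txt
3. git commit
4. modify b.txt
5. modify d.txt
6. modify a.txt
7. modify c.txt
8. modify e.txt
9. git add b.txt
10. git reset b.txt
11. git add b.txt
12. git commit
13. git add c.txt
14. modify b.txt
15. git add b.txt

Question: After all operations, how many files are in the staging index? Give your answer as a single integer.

After op 1 (modify c.txt): modified={c.txt} staged={none}
After op 2 (git add c.txt): modified={none} staged={c.txt}
After op 3 (git commit): modified={none} staged={none}
After op 4 (modify b.txt): modified={b.txt} staged={none}
After op 5 (modify d.txt): modified={b.txt, d.txt} staged={none}
After op 6 (modify a.txt): modified={a.txt, b.txt, d.txt} staged={none}
After op 7 (modify c.txt): modified={a.txt, b.txt, c.txt, d.txt} staged={none}
After op 8 (modify e.txt): modified={a.txt, b.txt, c.txt, d.txt, e.txt} staged={none}
After op 9 (git add b.txt): modified={a.txt, c.txt, d.txt, e.txt} staged={b.txt}
After op 10 (git reset b.txt): modified={a.txt, b.txt, c.txt, d.txt, e.txt} staged={none}
After op 11 (git add b.txt): modified={a.txt, c.txt, d.txt, e.txt} staged={b.txt}
After op 12 (git commit): modified={a.txt, c.txt, d.txt, e.txt} staged={none}
After op 13 (git add c.txt): modified={a.txt, d.txt, e.txt} staged={c.txt}
After op 14 (modify b.txt): modified={a.txt, b.txt, d.txt, e.txt} staged={c.txt}
After op 15 (git add b.txt): modified={a.txt, d.txt, e.txt} staged={b.txt, c.txt}
Final staged set: {b.txt, c.txt} -> count=2

Answer: 2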